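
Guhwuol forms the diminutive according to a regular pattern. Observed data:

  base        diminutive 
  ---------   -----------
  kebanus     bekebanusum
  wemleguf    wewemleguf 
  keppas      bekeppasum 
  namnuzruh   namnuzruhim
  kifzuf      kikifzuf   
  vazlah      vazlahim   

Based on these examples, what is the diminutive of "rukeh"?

wemleguf and kebanus both have last vowel 'u' yet inflect differently (wewemleguf, bekebanusum), so the last vowel is not what conditions the rule; the final letter is.
"rukeh" ends in -h. The stems ending in -h (namnuzruh → namnuzruhim, vazlah → vazlahim) add -im.
The other patterns: stems ending in -f repeat the first consonant+vowel as a prefix; stems ending in -s add be- … -um around the stem.
So rukeh → rukehim.

rukehim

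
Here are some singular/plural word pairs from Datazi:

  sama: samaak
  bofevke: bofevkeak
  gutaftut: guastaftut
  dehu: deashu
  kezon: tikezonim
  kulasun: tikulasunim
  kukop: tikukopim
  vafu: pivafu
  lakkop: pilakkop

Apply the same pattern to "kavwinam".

"kavwinam" begins with k-. The stems beginning with k- (kezon → tikezonim, kulasun → tikulasunim, kukop → tikukopim) add ti- … -im around the stem.
So kavwinam → tikavwinamim.

tikavwinamim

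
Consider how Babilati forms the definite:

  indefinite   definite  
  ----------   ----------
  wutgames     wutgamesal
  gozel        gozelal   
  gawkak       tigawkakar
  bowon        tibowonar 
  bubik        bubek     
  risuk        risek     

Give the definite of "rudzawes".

gawkak and bubik both end in -k yet inflect differently (tigawkakar, bubek), so the final letter is not what conditions the rule; the last vowel is.
"rudzawes" has last vowel 'e'. The stems whose last vowel is 'e' (wutgames → wutgamesal, gozel → gozelal) add -al.
The other patterns: stems whose last vowel is 'a' or 'o' add ti- … -ar around the stem; stems whose last vowel is 'i' or 'u' change the last vowel to 'e'.
So rudzawes → rudzawesal.

rudzawesal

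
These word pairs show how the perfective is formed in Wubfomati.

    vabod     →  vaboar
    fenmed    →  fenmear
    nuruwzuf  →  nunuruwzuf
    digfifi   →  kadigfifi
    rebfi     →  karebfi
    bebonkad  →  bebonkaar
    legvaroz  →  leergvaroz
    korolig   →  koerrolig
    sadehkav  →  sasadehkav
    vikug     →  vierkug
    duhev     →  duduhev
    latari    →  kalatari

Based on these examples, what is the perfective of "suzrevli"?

digfifi and korolig both have last vowel 'i' yet inflect differently (kadigfifi, koerrolig), so the last vowel is not what conditions the rule; the final letter is.
"suzrevli" ends in -i. The stems ending in -i (digfifi → kadigfifi, rebfi → karebfi, latari → kalatari) add the prefix ka-.
So suzrevli → kasuzrevli.

kasuzrevli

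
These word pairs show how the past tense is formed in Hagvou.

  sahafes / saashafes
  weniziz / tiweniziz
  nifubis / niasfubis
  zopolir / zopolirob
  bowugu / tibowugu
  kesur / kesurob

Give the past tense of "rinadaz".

tirinadaz

nifubis and zopolir both have last vowel 'i' yet inflect differently (niasfubis, zopolirob), so the last vowel is not what conditions the rule; the final letter is.
"rinadaz" ends in -z. The one such stem in the data (weniziz → tiweniziz) adds the prefix ti-, so the same rule applies.
The other patterns: stems ending in -s insert -as- after the first vowel; stems ending in -r add -ob.
So rinadaz → tirinadaz.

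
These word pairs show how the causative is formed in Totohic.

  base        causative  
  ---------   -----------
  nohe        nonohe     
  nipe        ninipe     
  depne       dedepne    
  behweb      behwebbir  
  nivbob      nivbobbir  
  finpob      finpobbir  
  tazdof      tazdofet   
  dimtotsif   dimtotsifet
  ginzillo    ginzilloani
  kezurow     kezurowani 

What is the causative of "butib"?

butibbir

nohe and behweb both have last vowel 'e' yet inflect differently (nonohe, behwebbir), so the last vowel is not what conditions the rule; the final letter is.
"butib" ends in -b. The stems ending in -b (behweb → behwebbir, nivbob → nivbobbir, finpob → finpobbir) double the final consonant and add -ir.
So butib → butibbir.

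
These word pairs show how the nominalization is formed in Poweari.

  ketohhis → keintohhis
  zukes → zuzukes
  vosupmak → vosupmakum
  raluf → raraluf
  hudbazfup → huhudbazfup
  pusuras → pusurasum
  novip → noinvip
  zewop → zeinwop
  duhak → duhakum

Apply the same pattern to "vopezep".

ketohhis and pusuras both end in -s yet inflect differently (keintohhis, pusurasum), so the final letter is not what conditions the rule; the last vowel is.
"vopezep" has last vowel 'e'. The one such stem in the data (zukes → zuzukes) repeats the first consonant+vowel as a prefix (as do hudbazfup, raluf), so the same rule applies.
The other patterns: stems whose last vowel is 'i' or 'o' insert -in- after the first vowel; stems whose last vowel is 'a' add -um.
So vopezep → vovopezep.

vovopezep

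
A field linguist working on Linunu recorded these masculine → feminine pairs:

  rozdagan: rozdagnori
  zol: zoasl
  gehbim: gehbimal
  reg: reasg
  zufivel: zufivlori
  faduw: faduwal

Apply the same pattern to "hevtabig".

zol and zufivel both end in -l yet inflect differently (zoasl, zufivlori), so the final letter is not what conditions the rule; the number of vowels is.
"hevtabig" has 3 vowels. The stems with 3 vowels (zufivel → zufivlori, rozdagan → rozdagnori) delete the last vowel and add -ori.
So hevtabig → hevtabgori.

hevtabgori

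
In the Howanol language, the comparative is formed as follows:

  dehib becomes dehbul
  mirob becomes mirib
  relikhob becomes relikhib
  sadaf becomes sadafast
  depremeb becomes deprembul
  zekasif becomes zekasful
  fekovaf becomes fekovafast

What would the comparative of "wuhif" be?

fekovaf and zekasif both end in -f yet inflect differently (fekovafast, zekasful), so the final letter is not what conditions the rule; the last vowel is.
"wuhif" has last vowel 'i'. The stems whose last vowel is 'i' (zekasif → zekasful, dehib → dehbul) delete the last vowel and add -ul.
The other patterns: stems whose last vowel is 'o' change the last vowel to 'i'; stems whose last vowel is 'a' add -ast.
So wuhif → wuhful.

wuhful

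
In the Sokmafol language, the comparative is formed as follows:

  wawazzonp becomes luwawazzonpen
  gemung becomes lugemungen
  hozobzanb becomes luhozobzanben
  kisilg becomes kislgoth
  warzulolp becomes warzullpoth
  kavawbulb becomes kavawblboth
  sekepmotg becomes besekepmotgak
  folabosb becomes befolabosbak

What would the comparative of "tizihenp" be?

lutizihenpen

gemung and kisilg both end in -g yet inflect differently (lugemungen, kislgoth), so the final letter is not what conditions the rule; the second-to-last letter is.
"tizihenp" has second-to-last letter 'n'. The stems whose second-to-last letter is 'n' (wawazzonp → luwawazzonpen, gemung → lugemungen, hozobzanb → luhozobzanben) add lu- … -en around the stem.
The other patterns: stems whose second-to-last letter is 'l' delete the last vowel and add -oth; stems whose second-to-last letter is 's' or 't' add be- … -ak around the stem.
So tizihenp → lutizihenpen.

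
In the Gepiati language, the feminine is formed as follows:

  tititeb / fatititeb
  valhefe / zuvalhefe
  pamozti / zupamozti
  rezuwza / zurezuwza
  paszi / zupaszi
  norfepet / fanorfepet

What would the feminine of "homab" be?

fahomab

tititeb and valhefe both have last vowel 'e' yet inflect differently (fatititeb, zuvalhefe), so the last vowel is not what conditions the rule; whether the stem ends in a vowel or a consonant is.
"homab" ends in a consonant. The stems ending in a consonant (tititeb → fatititeb, norfepet → fanorfepet) add the prefix fa-.
So homab → fahomab.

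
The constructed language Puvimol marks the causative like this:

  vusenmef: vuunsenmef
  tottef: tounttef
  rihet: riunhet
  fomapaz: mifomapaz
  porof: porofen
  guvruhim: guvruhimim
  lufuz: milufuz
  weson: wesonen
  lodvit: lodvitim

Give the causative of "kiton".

lodvit and rihet both end in -t yet inflect differently (lodvitim, riunhet), so the final letter is not what conditions the rule; the last vowel is.
"kiton" has last vowel 'o'. The stems whose last vowel is 'o' (weson → wesonen, porof → porofen) add -en.
The other patterns: stems whose last vowel is 'i' add -im; stems whose last vowel is 'a' or 'u' add the prefix mi-; stems whose last vowel is 'e' insert -un- after the first vowel.
So kiton → kitonen.

kitonen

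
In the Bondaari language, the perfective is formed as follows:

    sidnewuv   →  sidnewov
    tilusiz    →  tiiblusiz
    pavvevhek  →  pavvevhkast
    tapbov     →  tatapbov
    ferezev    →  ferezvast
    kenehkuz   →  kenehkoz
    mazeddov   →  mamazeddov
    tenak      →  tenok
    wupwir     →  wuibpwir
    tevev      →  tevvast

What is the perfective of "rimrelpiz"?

"rimrelpiz" has last vowel 'i'. The stems whose last vowel is 'i' (tilusiz → tiiblusiz, wupwir → wuibpwir) insert -ib- after the first vowel.
So rimrelpiz → riibmrelpiz.

riibmrelpiz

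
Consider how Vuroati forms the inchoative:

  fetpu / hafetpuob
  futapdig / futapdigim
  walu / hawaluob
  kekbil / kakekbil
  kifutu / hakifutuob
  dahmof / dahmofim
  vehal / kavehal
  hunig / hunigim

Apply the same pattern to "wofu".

hawofuob

kekbil and futapdig both have last vowel 'i' yet inflect differently (kakekbil, futapdigim), so the last vowel is not what conditions the rule; the final letter is.
"wofu" ends in -u. The stems ending in -u (fetpu → hafetpuob, walu → hawaluob, kifutu → hakifutuob) add ha- … -ob around the stem.
So wofu → hawofuob.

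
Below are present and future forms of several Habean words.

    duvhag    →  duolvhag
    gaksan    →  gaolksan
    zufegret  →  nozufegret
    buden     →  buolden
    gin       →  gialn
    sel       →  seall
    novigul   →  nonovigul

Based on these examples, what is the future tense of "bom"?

boalm

gin and gaksan both end in -n yet inflect differently (gialn, gaolksan), so the final letter is not what conditions the rule; the number of vowels is.
"bom" has 1 vowel. The stems with 1 vowel (sel → seall, gin → gialn) insert -al- after the first vowel.
The other patterns: stems with 2 vowels insert -ol- after the first vowel; stems with 3 vowels add the prefix no-.
So bom → boalm.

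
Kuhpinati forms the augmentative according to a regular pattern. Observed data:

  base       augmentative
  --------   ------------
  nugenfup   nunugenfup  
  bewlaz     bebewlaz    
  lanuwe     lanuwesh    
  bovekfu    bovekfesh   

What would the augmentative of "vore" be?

"vore" ends in a vowel. The stems ending in a vowel (bovekfu → bovekfesh, lanuwe → lanuwesh) drop the final letter and add -esh.
So vore → voresh.

voresh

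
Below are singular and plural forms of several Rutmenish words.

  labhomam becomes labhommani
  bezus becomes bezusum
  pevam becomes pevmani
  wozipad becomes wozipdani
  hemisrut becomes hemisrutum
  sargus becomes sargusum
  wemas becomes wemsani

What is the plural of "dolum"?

dolumum

wemas and sargus both end in -s yet inflect differently (wemsani, sargusum), so the final letter is not what conditions the rule; the last vowel is.
"dolum" has last vowel 'u'. The stems whose last vowel is 'u' (hemisrut → hemisrutum, sargus → sargusum, bezus → bezusum) add -um.
So dolum → dolumum.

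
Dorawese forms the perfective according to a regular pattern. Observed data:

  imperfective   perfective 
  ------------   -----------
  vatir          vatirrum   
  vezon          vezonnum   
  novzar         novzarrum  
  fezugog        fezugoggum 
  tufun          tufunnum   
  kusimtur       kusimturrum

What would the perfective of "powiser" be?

powiserrum

Every pair shown (vatir → vatirrum, vezon → vezonnum, novzar → novzarrum, …) follows the same rule: double the final consonant and add -um.
So powiser → powiserrum.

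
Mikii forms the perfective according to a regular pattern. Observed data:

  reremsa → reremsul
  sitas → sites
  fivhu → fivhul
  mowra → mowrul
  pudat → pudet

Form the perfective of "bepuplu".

sitas and mowra both have last vowel 'a' yet inflect differently (sites, mowrul), so the last vowel is not what conditions the rule; whether the stem ends in a vowel or a consonant is.
"bepuplu" ends in a vowel. The stems ending in a vowel (mowra → mowrul, reremsa → reremsul, fivhu → fivhul) drop the final letter and add -ul.
The other pattern: stems ending in a consonant change the last vowel to 'e'.
So bepuplu → bepuplul.

bepuplul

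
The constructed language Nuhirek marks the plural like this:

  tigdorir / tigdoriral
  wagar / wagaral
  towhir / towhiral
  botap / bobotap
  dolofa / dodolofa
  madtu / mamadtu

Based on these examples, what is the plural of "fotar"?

"fotar" ends in -r. The stems ending in -r (tigdorir → tigdoriral, wagar → wagaral, towhir → towhiral) add -al.
So fotar → fotaral.

fotaral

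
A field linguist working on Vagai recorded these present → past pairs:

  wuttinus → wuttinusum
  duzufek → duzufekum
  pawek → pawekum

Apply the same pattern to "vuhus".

Every pair shown (wuttinus → wuttinusum, duzufek → duzufekum, pawek → pawekum) follows the same rule: add -um.
So vuhus → vuhusum.

vuhusum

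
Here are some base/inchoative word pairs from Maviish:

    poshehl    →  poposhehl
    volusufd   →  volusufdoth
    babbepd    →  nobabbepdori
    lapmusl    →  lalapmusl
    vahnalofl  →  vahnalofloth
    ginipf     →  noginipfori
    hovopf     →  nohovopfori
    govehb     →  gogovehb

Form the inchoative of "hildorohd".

babbepd and volusufd both end in -d yet inflect differently (nobabbepdori, volusufdoth), so the final letter is not what conditions the rule; the second-to-last letter is.
"hildorohd" has second-to-last letter 'h'. The stems whose second-to-last letter is 'h' (poshehl → poposhehl, govehb → gogovehb) repeat the first consonant+vowel as a prefix.
The other patterns: stems whose second-to-last letter is 'p' add no- … -ori around the stem; stems whose second-to-last letter is 'f' add -oth.
So hildorohd → hihildorohd.

hihildorohd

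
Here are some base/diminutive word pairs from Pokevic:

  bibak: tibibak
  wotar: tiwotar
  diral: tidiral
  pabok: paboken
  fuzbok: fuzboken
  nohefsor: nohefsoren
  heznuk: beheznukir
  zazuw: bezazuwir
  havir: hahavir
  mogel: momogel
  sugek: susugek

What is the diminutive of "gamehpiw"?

gagamehpiw

"gamehpiw" has last vowel 'i'. The one such stem in the data (havir → hahavir) repeats the first consonant+vowel as a prefix (as do mogel, sugek), so the same rule applies.
So gamehpiw → gagamehpiw.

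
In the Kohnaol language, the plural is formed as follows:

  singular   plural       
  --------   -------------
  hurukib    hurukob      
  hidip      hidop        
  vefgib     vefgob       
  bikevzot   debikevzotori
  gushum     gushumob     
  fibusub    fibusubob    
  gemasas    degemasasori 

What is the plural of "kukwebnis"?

"kukwebnis" has last vowel 'i'. The stems whose last vowel is 'i' (hidip → hidop, vefgib → vefgob, hurukib → hurukob) change the last vowel to 'o'.
The other patterns: stems whose last vowel is 'u' add -ob; stems whose last vowel is 'a' or 'o' add de- … -ori around the stem.
So kukwebnis → kukwebnos.

kukwebnos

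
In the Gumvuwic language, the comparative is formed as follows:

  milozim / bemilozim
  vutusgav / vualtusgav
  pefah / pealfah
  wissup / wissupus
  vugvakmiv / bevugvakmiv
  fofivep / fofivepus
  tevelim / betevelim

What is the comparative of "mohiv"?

bemohiv

vutusgav and vugvakmiv both end in -v yet inflect differently (vualtusgav, bevugvakmiv), so the final letter is not what conditions the rule; the last vowel is.
"mohiv" has last vowel 'i'. The stems whose last vowel is 'i' (tevelim → betevelim, vugvakmiv → bevugvakmiv, milozim → bemilozim) add the prefix be-.
So mohiv → bemohiv.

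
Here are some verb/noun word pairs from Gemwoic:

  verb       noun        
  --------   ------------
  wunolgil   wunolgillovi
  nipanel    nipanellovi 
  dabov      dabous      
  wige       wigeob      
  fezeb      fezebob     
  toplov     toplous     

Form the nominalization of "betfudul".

nipanel and wige both have last vowel 'e' yet inflect differently (nipanellovi, wigeob), so the last vowel is not what conditions the rule; the final letter is.
"betfudul" ends in -l. The stems ending in -l (wunolgil → wunolgillovi, nipanel → nipanellovi) double the final consonant and add -ovi.
So betfudul → betfudullovi.

betfudullovi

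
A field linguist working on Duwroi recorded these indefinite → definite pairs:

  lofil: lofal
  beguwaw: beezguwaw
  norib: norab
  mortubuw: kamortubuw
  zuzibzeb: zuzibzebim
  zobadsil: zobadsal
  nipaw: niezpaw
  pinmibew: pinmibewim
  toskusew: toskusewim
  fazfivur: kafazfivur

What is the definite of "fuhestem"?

fuhestemim

norib and zuzibzeb both end in -b yet inflect differently (norab, zuzibzebim), so the final letter is not what conditions the rule; the last vowel is.
"fuhestem" has last vowel 'e'. The stems whose last vowel is 'e' (zuzibzeb → zuzibzebim, pinmibew → pinmibewim, toskusew → toskusewim) add -im.
The other patterns: stems whose last vowel is 'a' insert -ez- after the first vowel; stems whose last vowel is 'i' change the last vowel to 'a'; stems whose last vowel is 'u' add the prefix ka-.
So fuhestem → fuhestemim.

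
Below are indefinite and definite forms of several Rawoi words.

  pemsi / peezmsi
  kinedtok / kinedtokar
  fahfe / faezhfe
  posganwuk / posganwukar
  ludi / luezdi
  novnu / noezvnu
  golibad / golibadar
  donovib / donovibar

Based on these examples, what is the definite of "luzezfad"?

luzezfadar

ludi and donovib both have last vowel 'i' yet inflect differently (luezdi, donovibar), so the last vowel is not what conditions the rule; whether the stem ends in a vowel or a consonant is.
"luzezfad" ends in a consonant. The stems ending in a consonant (donovib → donovibar, posganwuk → posganwukar, golibad → golibadar) add -ar.
So luzezfad → luzezfadar.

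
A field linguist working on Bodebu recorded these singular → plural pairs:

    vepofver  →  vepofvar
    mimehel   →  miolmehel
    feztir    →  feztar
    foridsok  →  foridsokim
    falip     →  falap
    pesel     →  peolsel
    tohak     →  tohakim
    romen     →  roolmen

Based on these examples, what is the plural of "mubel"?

muolbel

vepofver and mimehel both have last vowel 'e' yet inflect differently (vepofvar, miolmehel), so the last vowel is not what conditions the rule; the final letter is.
"mubel" ends in -l. The stems ending in -l (mimehel → miolmehel, pesel → peolsel) insert -ol- after the first vowel.
The other patterns: stems ending in -p or -r change the last vowel to 'a'; stems ending in -k add -im.
So mubel → muolbel.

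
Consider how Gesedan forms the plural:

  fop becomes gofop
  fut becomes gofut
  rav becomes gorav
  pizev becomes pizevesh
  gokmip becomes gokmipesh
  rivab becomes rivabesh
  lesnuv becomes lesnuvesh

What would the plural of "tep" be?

rav and pizev both end in -v yet inflect differently (gorav, pizevesh), so the final letter is not what conditions the rule; the number of vowels is.
"tep" has 1 vowel. The stems with 1 vowel (fop → gofop, fut → gofut, rav → gorav) add the prefix go-.
The other pattern: stems with 2 vowels add -esh.
So tep → gotep.

gotep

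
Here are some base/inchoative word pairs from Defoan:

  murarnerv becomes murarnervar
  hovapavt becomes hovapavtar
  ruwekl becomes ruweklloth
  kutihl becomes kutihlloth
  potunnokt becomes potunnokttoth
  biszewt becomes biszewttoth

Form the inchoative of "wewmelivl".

hovapavt and potunnokt both end in -t yet inflect differently (hovapavtar, potunnokttoth), so the final letter is not what conditions the rule; the second-to-last letter is.
"wewmelivl" has second-to-last letter 'v'. The one such stem in the data (hovapavt → hovapavtar) adds -ar, so the same rule applies.
So wewmelivl → wewmelivlar.

wewmelivlar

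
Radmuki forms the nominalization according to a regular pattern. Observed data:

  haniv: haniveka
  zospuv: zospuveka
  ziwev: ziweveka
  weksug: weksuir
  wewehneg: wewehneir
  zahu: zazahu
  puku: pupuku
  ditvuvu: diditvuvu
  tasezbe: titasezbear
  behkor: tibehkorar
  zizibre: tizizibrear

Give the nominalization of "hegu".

hehegu

"hegu" ends in -u. The stems ending in -u (zahu → zazahu, puku → pupuku, ditvuvu → diditvuvu) repeat the first consonant+vowel as a prefix.
So hegu → hehegu.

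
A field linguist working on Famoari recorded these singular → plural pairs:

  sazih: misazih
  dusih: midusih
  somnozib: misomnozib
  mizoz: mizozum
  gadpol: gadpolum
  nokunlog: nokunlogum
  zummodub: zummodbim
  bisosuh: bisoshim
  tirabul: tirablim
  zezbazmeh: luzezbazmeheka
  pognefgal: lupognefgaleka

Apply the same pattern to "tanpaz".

lutanpazeka

somnozib and zummodub both end in -b yet inflect differently (misomnozib, zummodbim), so the final letter is not what conditions the rule; the last vowel is.
"tanpaz" has last vowel 'a'. The one such stem in the data (pognefgal → lupognefgaleka) adds lu- … -eka around the stem, so the same rule applies.
The other patterns: stems whose last vowel is 'i' add the prefix mi-; stems whose last vowel is 'o' add -um; stems whose last vowel is 'u' delete the last vowel and add -im.
So tanpaz → lutanpazeka.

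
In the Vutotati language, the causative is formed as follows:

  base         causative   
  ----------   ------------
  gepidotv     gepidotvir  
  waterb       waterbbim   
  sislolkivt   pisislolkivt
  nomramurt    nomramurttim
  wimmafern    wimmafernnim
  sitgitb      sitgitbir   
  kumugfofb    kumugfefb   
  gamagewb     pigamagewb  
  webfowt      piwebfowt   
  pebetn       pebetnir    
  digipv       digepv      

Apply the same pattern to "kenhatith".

kenhatithir

waterb and kumugfofb both end in -b yet inflect differently (waterbbim, kumugfefb), so the final letter is not what conditions the rule; the second-to-last letter is.
"kenhatith" has second-to-last letter 't'. The stems whose second-to-last letter is 't' (sitgitb → sitgitbir, gepidotv → gepidotvir, pebetn → pebetnir) add -ir.
The other patterns: stems whose second-to-last letter is 'r' double the final consonant and add -im; stems whose second-to-last letter is 'f' or 'p' change the last vowel to 'e'; stems whose second-to-last letter is 'v' or 'w' add the prefix pi-.
So kenhatith → kenhatithir.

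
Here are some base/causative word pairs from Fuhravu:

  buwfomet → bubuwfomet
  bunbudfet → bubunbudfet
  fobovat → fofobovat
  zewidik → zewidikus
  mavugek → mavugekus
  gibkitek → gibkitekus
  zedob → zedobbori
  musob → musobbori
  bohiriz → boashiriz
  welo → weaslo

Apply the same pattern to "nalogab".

nalogabbori

"nalogab" ends in -b. The stems ending in -b (zedob → zedobbori, musob → musobbori) double the final consonant and add -ori.
The other patterns: stems ending in -t repeat the first consonant+vowel as a prefix; stems ending in -k add -us; stems ending in -o or -z insert -as- after the first vowel.
So nalogab → nalogabbori.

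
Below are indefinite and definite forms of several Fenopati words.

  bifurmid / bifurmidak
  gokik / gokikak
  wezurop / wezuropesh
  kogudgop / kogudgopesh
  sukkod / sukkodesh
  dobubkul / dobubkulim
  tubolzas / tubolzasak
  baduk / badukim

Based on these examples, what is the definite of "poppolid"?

poppolidak

baduk and gokik both end in -k yet inflect differently (badukim, gokikak), so the final letter is not what conditions the rule; the last vowel is.
"poppolid" has last vowel 'i'. The stems whose last vowel is 'i' (gokik → gokikak, bifurmid → bifurmidak) add -ak.
So poppolid → poppolidak.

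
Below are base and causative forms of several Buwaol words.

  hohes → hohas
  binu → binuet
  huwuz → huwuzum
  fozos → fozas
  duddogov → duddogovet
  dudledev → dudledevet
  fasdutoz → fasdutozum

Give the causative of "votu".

votuet

fozos and fasdutoz both have last vowel 'o' yet inflect differently (fozas, fasdutozum), so the last vowel is not what conditions the rule; the final letter is.
"votu" ends in -u. The one such stem in the data (binu → binuet) adds -et, so the same rule applies.
The other patterns: stems ending in -s change the last vowel to 'a'; stems ending in -z add -um.
So votu → votuet.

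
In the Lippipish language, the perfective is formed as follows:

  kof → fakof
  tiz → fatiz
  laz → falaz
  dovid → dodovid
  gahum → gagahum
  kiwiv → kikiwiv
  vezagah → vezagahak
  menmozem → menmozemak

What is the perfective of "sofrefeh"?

sofrefehak

gahum and menmozem both end in -m yet inflect differently (gagahum, menmozemak), so the final letter is not what conditions the rule; the number of vowels is.
"sofrefeh" has 3 vowels. The stems with 3 vowels (vezagah → vezagahak, menmozem → menmozemak) add -ak.
So sofrefeh → sofrefehak.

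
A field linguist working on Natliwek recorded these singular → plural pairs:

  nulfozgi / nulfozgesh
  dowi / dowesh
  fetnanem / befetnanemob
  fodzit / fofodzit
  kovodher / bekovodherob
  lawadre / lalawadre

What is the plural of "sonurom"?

besonuromob

dowi and fodzit both have last vowel 'i' yet inflect differently (dowesh, fofodzit), so the last vowel is not what conditions the rule; the final letter is.
"sonurom" ends in -m. The one such stem in the data (fetnanem → befetnanemob) adds be- … -ob around the stem, so the same rule applies.
So sonurom → besonuromob.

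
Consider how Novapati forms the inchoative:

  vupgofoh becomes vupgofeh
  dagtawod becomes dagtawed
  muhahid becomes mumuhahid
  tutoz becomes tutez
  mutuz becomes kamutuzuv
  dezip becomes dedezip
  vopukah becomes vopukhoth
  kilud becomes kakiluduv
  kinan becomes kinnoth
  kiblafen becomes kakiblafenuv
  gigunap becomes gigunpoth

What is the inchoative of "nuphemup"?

dagtawod and kilud both end in -d yet inflect differently (dagtawed, kakiluduv), so the final letter is not what conditions the rule; the last vowel is.
"nuphemup" has last vowel 'u'. The stems whose last vowel is 'u' (kilud → kakiluduv, mutuz → kamutuzuv) add ka- … -uv around the stem.
The other patterns: stems whose last vowel is 'o' change the last vowel to 'e'; stems whose last vowel is 'i' repeat the first consonant+vowel as a prefix; stems whose last vowel is 'a' delete the last vowel and add -oth.
So nuphemup → kanuphemupuv.

kanuphemupuv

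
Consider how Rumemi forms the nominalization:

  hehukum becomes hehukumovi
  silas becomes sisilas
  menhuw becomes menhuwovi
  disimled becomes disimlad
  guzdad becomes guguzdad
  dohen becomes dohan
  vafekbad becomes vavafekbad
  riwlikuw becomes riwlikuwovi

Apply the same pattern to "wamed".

wamad

disimled and vafekbad both end in -d yet inflect differently (disimlad, vavafekbad), so the final letter is not what conditions the rule; the last vowel is.
"wamed" has last vowel 'e'. The stems whose last vowel is 'e' (dohen → dohan, disimled → disimlad) change the last vowel to 'a'.
The other patterns: stems whose last vowel is 'u' add -ovi; stems whose last vowel is 'a' repeat the first consonant+vowel as a prefix.
So wamed → wamad.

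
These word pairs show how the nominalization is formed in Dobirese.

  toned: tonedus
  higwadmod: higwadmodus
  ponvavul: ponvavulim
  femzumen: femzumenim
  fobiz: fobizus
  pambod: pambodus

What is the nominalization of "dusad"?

dusadus

toned and femzumen both have last vowel 'e' yet inflect differently (tonedus, femzumenim), so the last vowel is not what conditions the rule; the final letter is.
"dusad" ends in -d. The stems ending in -d (higwadmod → higwadmodus, toned → tonedus, pambod → pambodus) add -us.
So dusad → dusadus.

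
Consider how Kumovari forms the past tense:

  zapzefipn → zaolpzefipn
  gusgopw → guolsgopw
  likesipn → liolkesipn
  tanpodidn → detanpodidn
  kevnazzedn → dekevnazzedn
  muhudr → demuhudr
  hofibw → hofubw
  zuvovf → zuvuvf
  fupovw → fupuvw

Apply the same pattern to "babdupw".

"babdupw" has second-to-last letter 'p'. The stems whose second-to-last letter is 'p' (zapzefipn → zaolpzefipn, gusgopw → guolsgopw, likesipn → liolkesipn) insert -ol- after the first vowel.
So babdupw → baolbdupw.

baolbdupw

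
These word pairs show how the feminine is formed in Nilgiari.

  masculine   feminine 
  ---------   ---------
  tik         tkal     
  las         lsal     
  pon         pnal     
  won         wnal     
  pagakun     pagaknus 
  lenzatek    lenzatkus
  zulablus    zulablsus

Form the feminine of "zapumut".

"zapumut" has 3 vowels. The stems with 3 vowels (pagakun → pagaknus, lenzatek → lenzatkus, zulablus → zulablsus) delete the last vowel and add -us.
The other pattern: stems with 1 vowel delete the last vowel and add -al.
So zapumut → zapumtus.

zapumtus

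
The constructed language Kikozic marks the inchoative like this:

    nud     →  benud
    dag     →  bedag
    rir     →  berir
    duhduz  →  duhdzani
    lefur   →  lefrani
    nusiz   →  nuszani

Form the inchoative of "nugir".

nugrani

rir and lefur both end in -r yet inflect differently (berir, lefrani), so the final letter is not what conditions the rule; the number of vowels is.
"nugir" has 2 vowels. The stems with 2 vowels (duhduz → duhdzani, lefur → lefrani, nusiz → nuszani) delete the last vowel and add -ani.
So nugir → nugrani.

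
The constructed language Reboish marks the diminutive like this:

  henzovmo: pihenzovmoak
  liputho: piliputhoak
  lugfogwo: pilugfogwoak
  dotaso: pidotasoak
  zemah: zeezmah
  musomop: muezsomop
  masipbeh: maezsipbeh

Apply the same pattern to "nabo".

pinaboak

henzovmo and musomop both have last vowel 'o' yet inflect differently (pihenzovmoak, muezsomop), so the last vowel is not what conditions the rule; the final letter is.
"nabo" ends in -o. The stems ending in -o (henzovmo → pihenzovmoak, liputho → piliputhoak, lugfogwo → pilugfogwoak) add pi- … -ak around the stem.
So nabo → pinaboak.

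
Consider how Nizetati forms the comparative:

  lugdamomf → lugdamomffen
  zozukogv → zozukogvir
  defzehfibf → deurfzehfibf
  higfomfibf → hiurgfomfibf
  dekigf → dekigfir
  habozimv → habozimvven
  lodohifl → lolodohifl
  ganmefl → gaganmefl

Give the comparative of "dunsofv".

dudunsofv

"dunsofv" has second-to-last letter 'f'. The stems whose second-to-last letter is 'f' (ganmefl → gaganmefl, lodohifl → lolodohifl) repeat the first consonant+vowel as a prefix.
The other patterns: stems whose second-to-last letter is 'b' insert -ur- after the first vowel; stems whose second-to-last letter is 'g' add -ir; stems whose second-to-last letter is 'm' double the final consonant and add -en.
So dunsofv → dudunsofv.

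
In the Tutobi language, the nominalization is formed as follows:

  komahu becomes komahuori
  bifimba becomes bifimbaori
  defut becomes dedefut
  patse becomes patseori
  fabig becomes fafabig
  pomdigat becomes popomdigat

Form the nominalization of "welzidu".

welziduori

bifimba and pomdigat both have last vowel 'a' yet inflect differently (bifimbaori, popomdigat), so the last vowel is not what conditions the rule; whether the stem ends in a vowel or a consonant is.
"welzidu" ends in a vowel. The stems ending in a vowel (patse → patseori, bifimba → bifimbaori, komahu → komahuori) add -ori.
The other pattern: stems ending in a consonant repeat the first consonant+vowel as a prefix.
So welzidu → welziduori.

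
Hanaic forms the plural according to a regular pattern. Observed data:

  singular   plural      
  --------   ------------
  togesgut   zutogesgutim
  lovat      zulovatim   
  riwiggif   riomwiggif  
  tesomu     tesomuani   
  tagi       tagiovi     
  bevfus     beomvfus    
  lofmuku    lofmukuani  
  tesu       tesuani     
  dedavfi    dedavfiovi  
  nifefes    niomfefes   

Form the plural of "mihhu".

"mihhu" ends in -u. The stems ending in -u (lofmuku → lofmukuani, tesomu → tesomuani, tesu → tesuani) add -ani.
The other patterns: stems ending in -f or -s insert -om- after the first vowel; stems ending in -t add zu- … -im around the stem; stems ending in -i add -ovi.
So mihhu → mihhuani.

mihhuani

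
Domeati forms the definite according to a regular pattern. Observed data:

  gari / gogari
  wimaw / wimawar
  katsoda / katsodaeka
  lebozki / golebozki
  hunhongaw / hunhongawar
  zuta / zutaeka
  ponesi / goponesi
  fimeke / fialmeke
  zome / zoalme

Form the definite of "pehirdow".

pehirdowar

hunhongaw and katsoda both have last vowel 'a' yet inflect differently (hunhongawar, katsodaeka), so the last vowel is not what conditions the rule; the final letter is.
"pehirdow" ends in -w. The stems ending in -w (hunhongaw → hunhongawar, wimaw → wimawar) add -ar.
The other patterns: stems ending in -i add the prefix go-; stems ending in -a add -eka; stems ending in -e insert -al- after the first vowel.
So pehirdow → pehirdowar.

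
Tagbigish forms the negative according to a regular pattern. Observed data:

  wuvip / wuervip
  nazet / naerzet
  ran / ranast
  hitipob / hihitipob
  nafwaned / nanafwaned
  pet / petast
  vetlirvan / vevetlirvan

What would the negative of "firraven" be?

pet and nazet both end in -t yet inflect differently (petast, naerzet), so the final letter is not what conditions the rule; the number of vowels is.
"firraven" has 3 vowels. The stems with 3 vowels (hitipob → hihitipob, vetlirvan → vevetlirvan, nafwaned → nanafwaned) repeat the first consonant+vowel as a prefix.
So firraven → fifirraven.

fifirraven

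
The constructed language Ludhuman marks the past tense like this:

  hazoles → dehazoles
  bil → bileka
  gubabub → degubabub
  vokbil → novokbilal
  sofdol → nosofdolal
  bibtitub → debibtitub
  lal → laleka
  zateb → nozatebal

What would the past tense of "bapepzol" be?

lal and sofdol both end in -l yet inflect differently (laleka, nosofdolal), so the final letter is not what conditions the rule; the number of vowels is.
"bapepzol" has 3 vowels. The stems with 3 vowels (bibtitub → debibtitub, gubabub → degubabub, hazoles → dehazoles) add the prefix de-.
The other patterns: stems with 1 vowel add -eka; stems with 2 vowels add no- … -al around the stem.
So bapepzol → debapepzol.

debapepzol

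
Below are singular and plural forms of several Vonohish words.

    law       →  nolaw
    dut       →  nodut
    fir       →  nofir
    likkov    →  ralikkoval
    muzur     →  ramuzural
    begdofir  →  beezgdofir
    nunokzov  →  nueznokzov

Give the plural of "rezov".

rarezoval

fir and muzur both end in -r yet inflect differently (nofir, ramuzural), so the final letter is not what conditions the rule; the number of vowels is.
"rezov" has 2 vowels. The stems with 2 vowels (likkov → ralikkoval, muzur → ramuzural) add ra- … -al around the stem.
The other patterns: stems with 1 vowel add the prefix no-; stems with 3 vowels insert -ez- after the first vowel.
So rezov → rarezoval.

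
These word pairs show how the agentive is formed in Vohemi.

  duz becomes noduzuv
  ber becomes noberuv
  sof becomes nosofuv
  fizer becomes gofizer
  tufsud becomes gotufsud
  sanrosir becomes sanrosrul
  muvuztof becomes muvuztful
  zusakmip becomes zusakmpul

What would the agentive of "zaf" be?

nozafuv

"zaf" has 1 vowel. The stems with 1 vowel (duz → noduzuv, ber → noberuv, sof → nosofuv) add no- … -uv around the stem.
So zaf → nozafuv.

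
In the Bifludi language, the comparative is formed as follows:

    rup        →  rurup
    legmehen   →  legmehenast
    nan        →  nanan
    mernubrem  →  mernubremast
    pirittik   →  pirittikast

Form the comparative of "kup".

nan and legmehen both end in -n yet inflect differently (nanan, legmehenast), so the final letter is not what conditions the rule; the number of vowels is.
"kup" has 1 vowel. The stems with 1 vowel (rup → rurup, nan → nanan) repeat the first consonant+vowel as a prefix.
The other pattern: stems with 3 vowels add -ast.
So kup → kukup.

kukup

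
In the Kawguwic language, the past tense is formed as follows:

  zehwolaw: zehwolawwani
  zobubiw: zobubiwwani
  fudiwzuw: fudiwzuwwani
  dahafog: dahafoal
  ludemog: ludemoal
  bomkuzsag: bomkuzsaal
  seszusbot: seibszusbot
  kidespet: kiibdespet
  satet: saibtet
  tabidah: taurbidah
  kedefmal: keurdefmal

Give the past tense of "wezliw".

wezliwwani

zehwolaw and bomkuzsag both have last vowel 'a' yet inflect differently (zehwolawwani, bomkuzsaal), so the last vowel is not what conditions the rule; the final letter is.
"wezliw" ends in -w. The stems ending in -w (zehwolaw → zehwolawwani, zobubiw → zobubiwwani, fudiwzuw → fudiwzuwwani) double the final consonant and add -ani.
So wezliw → wezliwwani.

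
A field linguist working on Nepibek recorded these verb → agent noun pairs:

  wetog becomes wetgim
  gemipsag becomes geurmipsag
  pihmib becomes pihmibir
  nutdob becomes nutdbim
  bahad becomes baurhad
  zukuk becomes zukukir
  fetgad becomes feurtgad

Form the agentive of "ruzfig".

ruzfigir

"ruzfig" has last vowel 'i'. The one such stem in the data (pihmib → pihmibir) adds -ir, so the same rule applies.
So ruzfig → ruzfigir.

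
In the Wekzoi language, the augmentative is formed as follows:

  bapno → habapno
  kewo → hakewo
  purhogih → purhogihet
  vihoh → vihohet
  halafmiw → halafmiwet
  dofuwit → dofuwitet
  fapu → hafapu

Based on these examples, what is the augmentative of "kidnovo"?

bapno and vihoh both have last vowel 'o' yet inflect differently (habapno, vihohet), so the last vowel is not what conditions the rule; whether the stem ends in a vowel or a consonant is.
"kidnovo" ends in a vowel. The stems ending in a vowel (fapu → hafapu, bapno → habapno, kewo → hakewo) add the prefix ha-.
The other pattern: stems ending in a consonant add -et.
So kidnovo → hakidnovo.

hakidnovo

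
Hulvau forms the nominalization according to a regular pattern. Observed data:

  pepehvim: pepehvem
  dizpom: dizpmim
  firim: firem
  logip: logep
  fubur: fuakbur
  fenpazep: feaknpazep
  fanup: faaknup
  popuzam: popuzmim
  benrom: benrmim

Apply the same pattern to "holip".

holep

logip and fanup both end in -p yet inflect differently (logep, faaknup), so the final letter is not what conditions the rule; the last vowel is.
"holip" has last vowel 'i'. The stems whose last vowel is 'i' (firim → firem, logip → logep, pepehvim → pepehvem) change the last vowel to 'e'.
So holip → holep.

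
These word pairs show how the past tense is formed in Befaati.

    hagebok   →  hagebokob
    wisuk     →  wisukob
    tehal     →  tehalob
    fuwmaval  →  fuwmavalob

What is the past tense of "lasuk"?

lasukob

Every pair shown (hagebok → hagebokob, wisuk → wisukob, tehal → tehalob, …) follows the same rule: add -ob.
So lasuk → lasukob.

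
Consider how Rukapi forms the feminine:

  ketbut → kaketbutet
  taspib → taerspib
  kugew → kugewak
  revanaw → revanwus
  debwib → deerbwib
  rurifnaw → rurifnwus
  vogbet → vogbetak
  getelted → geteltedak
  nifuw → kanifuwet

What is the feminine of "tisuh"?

katisuhet

"tisuh" has last vowel 'u'. The stems whose last vowel is 'u' (nifuw → kanifuwet, ketbut → kaketbutet) add ka- … -et around the stem.
The other patterns: stems whose last vowel is 'i' insert -er- after the first vowel; stems whose last vowel is 'a' delete the last vowel and add -us; stems whose last vowel is 'e' add -ak.
So tisuh → katisuhet.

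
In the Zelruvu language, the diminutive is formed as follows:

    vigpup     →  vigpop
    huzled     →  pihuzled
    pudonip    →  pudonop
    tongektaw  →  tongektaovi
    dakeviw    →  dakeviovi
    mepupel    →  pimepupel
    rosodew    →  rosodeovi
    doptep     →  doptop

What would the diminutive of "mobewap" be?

mobewop

"mobewap" ends in -p. The stems ending in -p (pudonip → pudonop, vigpup → vigpop, doptep → doptop) change the last vowel to 'o'.
The other patterns: stems ending in -w drop the final letter and add -ovi; stems ending in -d or -l add the prefix pi-.
So mobewap → mobewop.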